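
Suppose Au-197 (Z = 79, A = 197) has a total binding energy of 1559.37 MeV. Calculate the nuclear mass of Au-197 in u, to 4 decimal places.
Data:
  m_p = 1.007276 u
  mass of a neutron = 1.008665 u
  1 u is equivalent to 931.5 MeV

Mass defect = 1559.37 MeV / (931.5 MeV/u) = 1.674042 u
Constituent mass = 79(1.007276) + 118(1.008665) = 198.597274 u
Nuclear mass = 198.597274 − 1.674042 = 196.923232 u ≈ 196.9232 u (to 4 decimal places)

196.9232 u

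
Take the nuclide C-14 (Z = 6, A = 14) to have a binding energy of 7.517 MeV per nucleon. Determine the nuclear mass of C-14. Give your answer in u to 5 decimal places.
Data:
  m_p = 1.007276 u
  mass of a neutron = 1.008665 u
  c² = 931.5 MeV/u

14.00000 u

Total binding energy = 14 × 7.517 = 105.238 MeV
Mass defect = 105.238 MeV / (931.5 MeV/u) = 0.1129769 u
Constituent mass = 6(1.007276) + 8(1.008665) = 14.112976 u
Nuclear mass = 14.112976 − 0.1129769 = 13.9999991 u ≈ 14.00000 u (to 5 decimal places)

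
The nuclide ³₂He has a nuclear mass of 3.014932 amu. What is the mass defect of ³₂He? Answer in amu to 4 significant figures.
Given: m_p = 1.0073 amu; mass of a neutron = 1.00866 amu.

The nucleus contains 2 protons and 3 − 2 = 1 neutrons.
Σm = 2·m_p + 1·m_n = 2.0146 + 1.00866 = 3.02326 amu
Δm = 3.02326 − 3.014932 = 0.008328 amu

0.008328 amu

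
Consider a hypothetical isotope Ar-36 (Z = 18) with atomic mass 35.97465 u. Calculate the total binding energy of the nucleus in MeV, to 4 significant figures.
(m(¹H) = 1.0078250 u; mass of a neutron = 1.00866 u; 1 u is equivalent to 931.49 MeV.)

300.0 MeV

Mass of separated nucleons = 18(1.0078250) + 18(1.00866) = 18.1408500 + 18.15588 = 36.2967300 u
Mass defect Δm = 36.2967300 − 35.97465 = 0.3220800 u
E_B = 0.3220800 × 931.49 = 300.014 MeV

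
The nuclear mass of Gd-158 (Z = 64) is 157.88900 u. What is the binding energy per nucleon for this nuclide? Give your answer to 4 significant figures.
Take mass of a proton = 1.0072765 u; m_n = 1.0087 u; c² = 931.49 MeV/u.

8.221 MeV/nucleon

With 64 protons and 94 neutrons (A = 158):
Total constituent mass: 64 × 1.0072765 + 94 × 1.0087 = 159.2834960 u
Δm = 159.2834960 − 157.88900 = 1.3944960 u
Converting to energy: 1.3944960 u × 931.49 MeV/u = 1298.96 MeV
Per nucleon: 1298.96 / 158 = 8.221 MeV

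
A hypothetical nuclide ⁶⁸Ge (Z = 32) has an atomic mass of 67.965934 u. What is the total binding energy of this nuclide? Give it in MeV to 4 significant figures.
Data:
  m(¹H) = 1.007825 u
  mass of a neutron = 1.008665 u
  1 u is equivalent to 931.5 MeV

With 32 protons and 36 neutrons (A = 68):
Mass of separated nucleons = 32(1.007825) + 36(1.008665) = 32.250400 + 36.311940 = 68.562340 u
Δm = 68.562340 − 67.965934 = 0.596406 u
Binding energy = Δm·c² = 0.596406 × 931.5 MeV/u = 555.552 MeV

555.6 MeV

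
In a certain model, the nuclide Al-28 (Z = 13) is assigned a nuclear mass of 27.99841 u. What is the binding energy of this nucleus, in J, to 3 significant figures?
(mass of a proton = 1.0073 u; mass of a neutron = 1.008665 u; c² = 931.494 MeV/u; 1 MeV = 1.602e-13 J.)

3.38e-11 J

Z = 13, so N = A − Z = 28 − 13 = 15.
Total constituent mass: 13 × 1.0073 + 15 × 1.008665 = 28.224875 u
The mass defect is 28.224875 − 27.99841 = 0.226465 u.
Binding energy = Δm·c² = 0.226465 × 931.494 MeV/u = 210.951 MeV
In joules: 210.951 MeV × 1.602e-13 J/MeV = 3.3794e-11 J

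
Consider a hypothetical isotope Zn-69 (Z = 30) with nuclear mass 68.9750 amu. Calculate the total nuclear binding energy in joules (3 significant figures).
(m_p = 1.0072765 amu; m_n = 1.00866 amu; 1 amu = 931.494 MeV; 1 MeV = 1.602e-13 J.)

8.67e-11 J

Z = 30, so N = A − Z = 69 − 30 = 39.
Σm = 30·m_p + 39·m_n = 30.2182950 + 39.33774 = 69.5560350 amu
Δm = 69.5560350 − 68.9750 = 0.5810350 amu
E_B = 0.5810350 × 931.494 = 541.231 MeV
In joules: 541.231 MeV × 1.602e-13 J/MeV = 8.6705e-11 J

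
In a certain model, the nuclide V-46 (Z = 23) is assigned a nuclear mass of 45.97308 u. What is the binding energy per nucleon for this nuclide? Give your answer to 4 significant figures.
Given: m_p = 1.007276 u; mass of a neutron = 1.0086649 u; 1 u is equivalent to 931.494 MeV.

7.970 MeV/nucleon

Z = 23, so N = A − Z = 46 − 23 = 23.
Σm = 23·m_p + 23·m_n = 23.167348 + 23.1992927 = 46.3666407 u
Δm = 46.3666407 − 45.97308 = 0.3935607 u
Binding energy = Δm·c² = 0.3935607 × 931.494 MeV/u = 366.599 MeV
Per nucleon: 366.599 / 46 = 7.970 MeV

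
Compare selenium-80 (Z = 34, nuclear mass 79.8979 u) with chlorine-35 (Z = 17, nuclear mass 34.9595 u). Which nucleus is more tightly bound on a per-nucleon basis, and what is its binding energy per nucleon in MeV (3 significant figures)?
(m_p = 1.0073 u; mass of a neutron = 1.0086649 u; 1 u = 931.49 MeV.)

selenium-80: Σm = 34(1.0073) + 46(1.0086649) = 80.6467854 u; Δm = 0.7488854 u; E_B = 697.58 MeV; E_B/A = 8.720 MeV
chlorine-35: Σm = 17(1.0073) + 18(1.0086649) = 35.2800682 u; Δm = 0.3205682 u; E_B = 298.61 MeV; E_B/A = 8.532 MeV
selenium-80 has the higher binding energy per nucleon, so it is the more tightly bound nucleus.

selenium-80; 8.72 MeV/nucleon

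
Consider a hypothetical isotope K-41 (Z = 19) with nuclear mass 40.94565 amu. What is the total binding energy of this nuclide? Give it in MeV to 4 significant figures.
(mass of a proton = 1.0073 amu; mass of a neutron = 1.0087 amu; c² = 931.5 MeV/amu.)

358.1 MeV

The nucleus contains 19 protons and 41 − 19 = 22 neutrons.
Total constituent mass: 19 × 1.0073 + 22 × 1.0087 = 41.3301 amu
The mass defect is 41.3301 − 40.94565 = 0.38445 amu.
Converting to energy: 0.38445 amu × 931.5 MeV/amu = 358.115 MeV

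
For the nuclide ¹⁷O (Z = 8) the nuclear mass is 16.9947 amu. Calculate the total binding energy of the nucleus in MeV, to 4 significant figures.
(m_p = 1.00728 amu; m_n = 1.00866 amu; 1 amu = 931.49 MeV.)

Total constituent mass: 8 × 1.00728 + 9 × 1.00866 = 17.13618 amu
The mass defect is 17.13618 − 16.9947 = 0.14148 amu.
Binding energy = Δm·c² = 0.14148 × 931.49 MeV/amu = 131.787 MeV

131.8 MeV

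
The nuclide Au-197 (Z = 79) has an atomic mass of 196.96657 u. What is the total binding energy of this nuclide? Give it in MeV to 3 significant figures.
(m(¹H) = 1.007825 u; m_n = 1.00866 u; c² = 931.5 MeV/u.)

The nucleus contains 79 protons and 197 − 79 = 118 neutrons.
Σm = 79·m(¹H) + 118·m_n = 79.618175 + 119.02188 = 198.640055 u
Δm = 198.640055 − 196.96657 = 1.673485 u
Converting to energy: 1.673485 u × 931.5 MeV/u = 1558.85 MeV

1560 MeV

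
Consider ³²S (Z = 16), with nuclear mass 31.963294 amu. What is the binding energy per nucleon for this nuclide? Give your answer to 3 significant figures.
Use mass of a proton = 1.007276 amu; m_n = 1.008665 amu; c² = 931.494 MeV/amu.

8.49 MeV/nucleon

Z = 16, so N = A − Z = 32 − 16 = 16.
Σm = 16·m_p + 16·m_n = 16.116416 + 16.138640 = 32.255056 amu
Δm = 32.255056 − 31.963294 = 0.291762 amu
E_B = 0.291762 × 931.494 = 271.775 MeV
BE/A = 271.775 MeV / 32 = 8.493 MeV/nucleon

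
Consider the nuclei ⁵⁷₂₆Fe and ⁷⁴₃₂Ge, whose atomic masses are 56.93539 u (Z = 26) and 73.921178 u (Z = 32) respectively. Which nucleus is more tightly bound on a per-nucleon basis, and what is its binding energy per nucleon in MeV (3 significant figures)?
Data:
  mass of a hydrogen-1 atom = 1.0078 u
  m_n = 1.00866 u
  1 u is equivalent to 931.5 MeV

⁵⁷₂₆Fe: Σm = 26(1.0078) + 31(1.00866) = 57.47126 u; Δm = 0.53587 u; E_B = 499.16 MeV; E_B/A = 8.757 MeV
⁷⁴₃₂Ge: Σm = 32(1.0078) + 42(1.00866) = 74.61332 u; Δm = 0.692142 u; E_B = 644.73 MeV; E_B/A = 8.713 MeV
⁵⁷₂₆Fe has the higher binding energy per nucleon, so it is the more tightly bound nucleus.

⁵⁷₂₆Fe; 8.76 MeV/nucleon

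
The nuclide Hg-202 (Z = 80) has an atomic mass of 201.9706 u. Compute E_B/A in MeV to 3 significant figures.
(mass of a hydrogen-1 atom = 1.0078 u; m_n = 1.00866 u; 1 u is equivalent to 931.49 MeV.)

7.89 MeV/nucleon

With 80 protons and 122 neutrons (A = 202):
Total constituent mass: 80 × 1.0078 + 122 × 1.00866 = 203.68052 u
The mass defect is 203.68052 − 201.9706 = 1.70992 u.
Converting to energy: 1.70992 u × 931.49 MeV/u = 1592.77 MeV
BE/A = 1592.77 MeV / 202 = 7.885 MeV/nucleon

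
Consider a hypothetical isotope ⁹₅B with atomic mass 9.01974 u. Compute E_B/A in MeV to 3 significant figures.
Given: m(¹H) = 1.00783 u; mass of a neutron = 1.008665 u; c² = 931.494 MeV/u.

5.60 MeV/nucleon

With 5 protons and 4 neutrons (A = 9):
Σm = 5·m(¹H) + 4·m_n = 5.03915 + 4.034660 = 9.073810 u
The mass defect is 9.073810 − 9.01974 = 0.054070 u.
Converting to energy: 0.054070 u × 931.494 MeV/u = 50.3659 MeV
Dividing by A = 9 gives 5.596 MeV per nucleon.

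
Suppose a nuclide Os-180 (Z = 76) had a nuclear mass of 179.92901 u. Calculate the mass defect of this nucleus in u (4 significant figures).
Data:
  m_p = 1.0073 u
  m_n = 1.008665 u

Z = 76, so N = A − Z = 180 − 76 = 104.
Σm = 76·m_p + 104·m_n = 76.5548 + 104.901160 = 181.455960 u
The mass defect is 181.455960 − 179.92901 = 1.526950 u.

1.527 u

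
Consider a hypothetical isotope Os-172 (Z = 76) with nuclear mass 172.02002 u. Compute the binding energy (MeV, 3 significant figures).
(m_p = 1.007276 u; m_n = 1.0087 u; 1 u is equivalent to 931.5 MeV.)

1270 MeV

Z = 76, so N = A − Z = 172 − 76 = 96.
Σm = 76·m_p + 96·m_n = 76.552976 + 96.8352 = 173.388176 u
Mass defect Δm = 173.388176 − 172.02002 = 1.368156 u
E_B = 1.368156 × 931.5 = 1274.44 MeV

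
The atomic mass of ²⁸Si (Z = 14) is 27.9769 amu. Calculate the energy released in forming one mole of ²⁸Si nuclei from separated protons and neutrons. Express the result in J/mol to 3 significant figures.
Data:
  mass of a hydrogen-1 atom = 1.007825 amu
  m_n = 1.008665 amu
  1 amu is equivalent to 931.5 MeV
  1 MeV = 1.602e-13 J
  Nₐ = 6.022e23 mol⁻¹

Mass of separated nucleons = 14(1.007825) + 14(1.008665) = 14.109550 + 14.121310 = 28.230860 amu
Δm = 28.230860 − 27.9769 = 0.253960 amu
Binding energy = Δm·c² = 0.253960 × 931.5 MeV/amu = 236.564 MeV
Per nucleus in joules: 236.564 MeV × 1.602e-13 J/MeV = 3.7898e-11 J
Per mole: 3.7898e-11 J × 6.022e23 mol⁻¹ = 2.2822e+13 J/mol

2.28e+13 J/mol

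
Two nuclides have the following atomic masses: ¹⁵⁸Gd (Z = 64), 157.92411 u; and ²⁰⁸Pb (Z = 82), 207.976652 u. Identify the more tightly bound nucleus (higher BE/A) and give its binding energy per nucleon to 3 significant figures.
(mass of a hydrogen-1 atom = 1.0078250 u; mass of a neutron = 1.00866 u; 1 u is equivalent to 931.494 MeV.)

¹⁵⁸Gd; 8.20 MeV/nucleon

¹⁵⁸Gd: Σm = 64(1.0078250) + 94(1.00866) = 159.3148400 u; Δm = 1.3907300 u; E_B = 1295.5 MeV; E_B/A = 8.199 MeV
²⁰⁸Pb: Σm = 82(1.0078250) + 126(1.00866) = 209.7328100 u; Δm = 1.7561580 u; E_B = 1635.85 MeV; E_B/A = 7.8647 MeV
¹⁵⁸Gd has the higher binding energy per nucleon, so it is the more tightly bound nucleus.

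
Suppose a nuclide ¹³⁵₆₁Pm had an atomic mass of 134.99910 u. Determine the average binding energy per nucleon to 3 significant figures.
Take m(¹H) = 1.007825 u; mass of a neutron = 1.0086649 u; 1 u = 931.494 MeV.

7.72 MeV/nucleon

Σm = 61·m(¹H) + 74·m_n = 61.477325 + 74.6412026 = 136.1185276 u
Mass defect Δm = 136.1185276 − 134.99910 = 1.1194276 u
Binding energy = Δm·c² = 1.1194276 × 931.494 MeV/u = 1042.74 MeV
BE/A = 1042.74 MeV / 135 = 7.724 MeV/nucleon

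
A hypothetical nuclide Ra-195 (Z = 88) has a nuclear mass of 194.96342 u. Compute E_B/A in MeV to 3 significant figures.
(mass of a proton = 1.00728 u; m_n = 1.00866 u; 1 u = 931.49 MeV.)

The nucleus contains 88 protons and 195 − 88 = 107 neutrons.
Σm = 88·m_p + 107·m_n = 88.64064 + 107.92662 = 196.56726 u
The mass defect is 196.56726 − 194.96342 = 1.60384 u.
Binding energy = Δm·c² = 1.60384 × 931.49 MeV/u = 1493.96 MeV
Per nucleon: 1493.96 / 195 = 7.661 MeV

7.66 MeV/nucleon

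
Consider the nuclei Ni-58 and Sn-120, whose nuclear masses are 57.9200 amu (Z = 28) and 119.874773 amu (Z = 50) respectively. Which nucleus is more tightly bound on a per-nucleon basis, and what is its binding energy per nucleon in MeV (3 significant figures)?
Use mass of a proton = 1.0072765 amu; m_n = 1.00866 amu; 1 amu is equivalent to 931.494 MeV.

Ni-58: Σm = 28(1.0072765) + 30(1.00866) = 58.4635420 amu; Δm = 0.5435420 amu; E_B = 506.31 MeV; E_B/A = 8.729 MeV
Sn-120: Σm = 50(1.0072765) + 70(1.00866) = 120.9700250 amu; Δm = 1.0952520 amu; E_B = 1020.2 MeV; E_B/A = 8.502 MeV
Ni-58 has the higher binding energy per nucleon, so it is the more tightly bound nucleus.

Ni-58; 8.73 MeV/nucleon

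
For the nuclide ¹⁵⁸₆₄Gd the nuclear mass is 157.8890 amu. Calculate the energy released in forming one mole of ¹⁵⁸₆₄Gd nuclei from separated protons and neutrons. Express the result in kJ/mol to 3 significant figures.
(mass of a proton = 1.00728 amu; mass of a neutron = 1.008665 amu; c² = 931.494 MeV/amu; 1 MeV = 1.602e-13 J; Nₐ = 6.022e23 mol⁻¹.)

1.25e+11 kJ/mol

Mass of separated nucleons = 64(1.00728) + 94(1.008665) = 64.46592 + 94.814510 = 159.280430 amu
The mass defect is 159.280430 − 157.8890 = 1.391430 amu.
E_B = 1.391430 × 931.494 = 1296.11 MeV
Per nucleus in joules: 1296.11 MeV × 1.602e-13 J/MeV = 2.0764e-10 J
Per mole: 2.0764e-10 J × 6.022e23 mol⁻¹ = 1.2504e+14 J/mol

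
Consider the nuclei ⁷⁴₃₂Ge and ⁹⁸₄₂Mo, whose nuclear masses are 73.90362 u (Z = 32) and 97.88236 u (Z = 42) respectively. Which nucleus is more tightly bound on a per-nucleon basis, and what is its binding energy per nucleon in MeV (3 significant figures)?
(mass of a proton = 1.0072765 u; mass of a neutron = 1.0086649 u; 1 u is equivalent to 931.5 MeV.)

⁷⁴₃₂Ge: Σm = 32(1.0072765) + 42(1.0086649) = 74.5967738 u; Δm = 0.6931538 u; E_B = 645.67 MeV; E_B/A = 8.725 MeV
⁹⁸₄₂Mo: Σm = 42(1.0072765) + 56(1.0086649) = 98.7908474 u; Δm = 0.9084874 u; E_B = 846.26 MeV; E_B/A = 8.635 MeV
⁷⁴₃₂Ge has the higher binding energy per nucleon, so it is the more tightly bound nucleus.

⁷⁴₃₂Ge; 8.73 MeV/nucleon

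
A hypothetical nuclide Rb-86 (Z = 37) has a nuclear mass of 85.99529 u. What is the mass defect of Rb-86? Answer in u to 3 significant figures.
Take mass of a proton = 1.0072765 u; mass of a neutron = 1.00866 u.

0.698 u

The nucleus contains 37 protons and 86 − 37 = 49 neutrons.
Total constituent mass: 37 × 1.0072765 + 49 × 1.00866 = 86.6935705 u
Mass defect Δm = 86.6935705 − 85.99529 = 0.6982805 u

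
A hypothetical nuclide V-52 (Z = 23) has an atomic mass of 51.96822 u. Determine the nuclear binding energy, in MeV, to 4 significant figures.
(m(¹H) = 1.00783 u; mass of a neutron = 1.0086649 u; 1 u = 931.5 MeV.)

431.4 MeV

Total constituent mass: 23 × 1.00783 + 29 × 1.0086649 = 52.4313721 u
Mass defect Δm = 52.4313721 − 51.96822 = 0.4631521 u
Converting to energy: 0.4631521 u × 931.5 MeV/u = 431.426 MeV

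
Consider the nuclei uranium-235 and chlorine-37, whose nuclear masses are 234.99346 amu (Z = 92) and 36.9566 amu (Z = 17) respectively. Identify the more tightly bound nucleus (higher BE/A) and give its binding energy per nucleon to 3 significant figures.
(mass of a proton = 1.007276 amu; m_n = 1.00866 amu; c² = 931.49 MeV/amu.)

chlorine-37; 8.57 MeV/nucleon

uranium-235: Σm = 92(1.007276) + 143(1.00866) = 236.907772 amu; Δm = 1.914312 amu; E_B = 1783.2 MeV; E_B/A = 7.588 MeV
chlorine-37: Σm = 17(1.007276) + 20(1.00866) = 37.296892 amu; Δm = 0.340292 amu; E_B = 316.98 MeV; E_B/A = 8.567 MeV
chlorine-37 has the higher binding energy per nucleon, so it is the more tightly bound nucleus.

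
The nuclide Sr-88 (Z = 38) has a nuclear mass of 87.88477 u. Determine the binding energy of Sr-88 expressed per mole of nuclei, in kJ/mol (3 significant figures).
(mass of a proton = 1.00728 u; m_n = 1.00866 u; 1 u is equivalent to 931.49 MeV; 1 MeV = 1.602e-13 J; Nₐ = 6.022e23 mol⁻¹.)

7.41e+10 kJ/mol

The nucleus contains 38 protons and 88 − 38 = 50 neutrons.
Σm = 38·m_p + 50·m_n = 38.27664 + 50.43300 = 88.70964 u
Δm = 88.70964 − 87.88477 = 0.82487 u
Binding energy = Δm·c² = 0.82487 × 931.49 MeV/u = 768.358 MeV
Per nucleus in joules: 768.358 MeV × 1.602e-13 J/MeV = 1.2309e-10 J
Per mole: 1.2309e-10 J × 6.022e23 mol⁻¹ = 7.4125e+13 J/mol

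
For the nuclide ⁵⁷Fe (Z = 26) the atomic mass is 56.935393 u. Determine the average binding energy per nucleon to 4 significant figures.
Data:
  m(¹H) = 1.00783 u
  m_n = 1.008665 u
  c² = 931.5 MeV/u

8.772 MeV/nucleon

The nucleus contains 26 protons and 57 − 26 = 31 neutrons.
Mass of separated nucleons = 26(1.00783) + 31(1.008665) = 26.20358 + 31.268615 = 57.472195 u
Δm = 57.472195 − 56.935393 = 0.536802 u
Converting to energy: 0.536802 u × 931.5 MeV/u = 500.031 MeV
Dividing by A = 57 gives 8.772 MeV per nucleon.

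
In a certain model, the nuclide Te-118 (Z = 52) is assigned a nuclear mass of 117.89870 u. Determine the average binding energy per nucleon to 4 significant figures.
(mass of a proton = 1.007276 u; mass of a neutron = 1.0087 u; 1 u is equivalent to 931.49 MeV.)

With 52 protons and 66 neutrons (A = 118):
Σm = 52·m_p + 66·m_n = 52.378352 + 66.5742 = 118.952552 u
Δm = 118.952552 − 117.89870 = 1.053852 u
Binding energy = Δm·c² = 1.053852 × 931.49 MeV/u = 981.653 MeV
BE/A = 981.653 MeV / 118 = 8.319 MeV/nucleon

8.319 MeV/nucleon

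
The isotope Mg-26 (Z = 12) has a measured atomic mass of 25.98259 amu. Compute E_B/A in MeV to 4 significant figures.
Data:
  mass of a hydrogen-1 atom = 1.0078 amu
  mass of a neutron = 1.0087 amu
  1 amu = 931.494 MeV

The nucleus contains 12 protons and 26 − 12 = 14 neutrons.
Total constituent mass: 12 × 1.0078 + 14 × 1.0087 = 26.2154 amu
Δm = 26.2154 − 25.98259 = 0.23281 amu
Binding energy = Δm·c² = 0.23281 × 931.494 MeV/amu = 216.861 MeV
BE/A = 216.861 MeV / 26 = 8.341 MeV/nucleon

8.341 MeV/nucleon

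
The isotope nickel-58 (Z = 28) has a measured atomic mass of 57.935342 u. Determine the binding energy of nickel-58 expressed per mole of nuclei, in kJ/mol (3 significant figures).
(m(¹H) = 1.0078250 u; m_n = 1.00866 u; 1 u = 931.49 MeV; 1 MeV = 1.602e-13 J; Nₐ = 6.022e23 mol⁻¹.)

Mass of separated nucleons = 28(1.0078250) + 30(1.00866) = 28.2191000 + 30.25980 = 58.4789000 u
The mass defect is 58.4789000 − 57.935342 = 0.5435580 u.
Binding energy = Δm·c² = 0.5435580 × 931.49 MeV/u = 506.319 MeV
Per nucleus in joules: 506.319 MeV × 1.602e-13 J/MeV = 8.1112e-11 J
Per mole: 8.1112e-11 J × 6.022e23 mol⁻¹ = 4.8846e+13 J/mol

4.88e+10 kJ/mol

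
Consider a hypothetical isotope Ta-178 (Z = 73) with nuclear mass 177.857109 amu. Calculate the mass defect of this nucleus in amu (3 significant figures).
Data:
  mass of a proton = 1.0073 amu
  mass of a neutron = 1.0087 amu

Z = 73, so N = A − Z = 178 − 73 = 105.
Total constituent mass: 73 × 1.0073 + 105 × 1.0087 = 179.4464 amu
Δm = 179.4464 − 177.857109 = 1.589291 amu

1.59 amu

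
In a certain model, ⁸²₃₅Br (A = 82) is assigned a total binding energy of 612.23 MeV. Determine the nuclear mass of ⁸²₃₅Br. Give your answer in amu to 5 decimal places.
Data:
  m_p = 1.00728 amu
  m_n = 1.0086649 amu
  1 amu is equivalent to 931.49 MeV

82.00479 amu

Mass defect = 612.23 MeV / (931.49 MeV/amu) = 0.6572588 amu
Constituent mass = 35(1.00728) + 47(1.0086649) = 82.6620503 amu
Nuclear mass = 82.6620503 − 0.6572588 = 82.0047915 amu ≈ 82.00479 amu (to 5 decimal places)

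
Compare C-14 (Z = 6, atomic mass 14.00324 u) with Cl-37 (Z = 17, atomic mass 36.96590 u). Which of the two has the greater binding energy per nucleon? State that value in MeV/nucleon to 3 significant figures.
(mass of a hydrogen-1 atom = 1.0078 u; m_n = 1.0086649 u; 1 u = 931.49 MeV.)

C-14: Σm = 6(1.0078) + 8(1.0086649) = 14.1161192 u; Δm = 0.1128792 u; E_B = 105.146 MeV; E_B/A = 7.510 MeV
Cl-37: Σm = 17(1.0078) + 20(1.0086649) = 37.3058980 u; Δm = 0.3399980 u; E_B = 316.705 MeV; E_B/A = 8.560 MeV
Cl-37 has the higher binding energy per nucleon, so it is the more tightly bound nucleus.

Cl-37; 8.56 MeV/nucleon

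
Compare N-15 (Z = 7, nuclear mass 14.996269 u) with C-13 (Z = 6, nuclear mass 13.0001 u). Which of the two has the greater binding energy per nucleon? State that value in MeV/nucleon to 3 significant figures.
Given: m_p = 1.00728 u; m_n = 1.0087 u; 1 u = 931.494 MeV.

N-15: Σm = 7(1.00728) + 8(1.0087) = 15.12056 u; Δm = 0.124291 u; E_B = 115.776 MeV; E_B/A = 7.718 MeV
C-13: Σm = 6(1.00728) + 7(1.0087) = 13.10458 u; Δm = 0.10448 u; E_B = 97.322 MeV; E_B/A = 7.486 MeV
N-15 has the higher binding energy per nucleon, so it is the more tightly bound nucleus.

N-15; 7.72 MeV/nucleon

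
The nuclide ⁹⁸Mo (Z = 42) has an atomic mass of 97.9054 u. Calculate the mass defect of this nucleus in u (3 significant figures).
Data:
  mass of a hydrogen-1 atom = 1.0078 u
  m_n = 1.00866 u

0.907 u

Σm = 42·m(¹H) + 56·m_n = 42.3276 + 56.48496 = 98.81256 u
Mass defect Δm = 98.81256 − 97.9054 = 0.90716 u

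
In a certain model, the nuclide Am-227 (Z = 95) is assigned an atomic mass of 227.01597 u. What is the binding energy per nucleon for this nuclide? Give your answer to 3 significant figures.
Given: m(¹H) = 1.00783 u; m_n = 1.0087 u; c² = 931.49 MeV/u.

With 95 protons and 132 neutrons (A = 227):
Mass of separated nucleons = 95(1.00783) + 132(1.0087) = 95.74385 + 133.1484 = 228.89225 u
The mass defect is 228.89225 − 227.01597 = 1.87628 u.
E_B = 1.87628 × 931.49 = 1747.74 MeV
Per nucleon: 1747.74 / 227 = 7.699 MeV

7.70 MeV/nucleon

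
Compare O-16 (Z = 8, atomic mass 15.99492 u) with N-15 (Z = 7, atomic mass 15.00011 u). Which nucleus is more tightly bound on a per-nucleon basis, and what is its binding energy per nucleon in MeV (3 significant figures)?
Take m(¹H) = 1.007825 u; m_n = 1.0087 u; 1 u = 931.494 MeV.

O-16; 7.99 MeV/nucleon

O-16: Σm = 8(1.007825) + 8(1.0087) = 16.132200 u; Δm = 0.137280 u; E_B = 127.875 MeV; E_B/A = 7.992 MeV
N-15: Σm = 7(1.007825) + 8(1.0087) = 15.124375 u; Δm = 0.124265 u; E_B = 115.75 MeV; E_B/A = 7.717 MeV
O-16 has the higher binding energy per nucleon, so it is the more tightly bound nucleus.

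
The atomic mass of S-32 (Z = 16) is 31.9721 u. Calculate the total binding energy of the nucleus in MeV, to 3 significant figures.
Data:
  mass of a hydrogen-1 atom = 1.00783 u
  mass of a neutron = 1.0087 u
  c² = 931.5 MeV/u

Σm = 16·m(¹H) + 16·m_n = 16.12528 + 16.1392 = 32.26448 u
Δm = 32.26448 − 31.9721 = 0.29238 u
E_B = 0.29238 × 931.5 = 272.352 MeV

272 MeV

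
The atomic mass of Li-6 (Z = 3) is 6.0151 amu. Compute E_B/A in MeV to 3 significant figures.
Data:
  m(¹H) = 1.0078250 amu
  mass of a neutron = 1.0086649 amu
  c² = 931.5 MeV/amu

5.34 MeV/nucleon

Total constituent mass: 3 × 1.0078250 + 3 × 1.0086649 = 6.0494697 amu
The mass defect is 6.0494697 − 6.0151 = 0.0343697 amu.
Binding energy = Δm·c² = 0.0343697 × 931.5 MeV/amu = 32.0154 MeV
Dividing by A = 6 gives 5.336 MeV per nucleon.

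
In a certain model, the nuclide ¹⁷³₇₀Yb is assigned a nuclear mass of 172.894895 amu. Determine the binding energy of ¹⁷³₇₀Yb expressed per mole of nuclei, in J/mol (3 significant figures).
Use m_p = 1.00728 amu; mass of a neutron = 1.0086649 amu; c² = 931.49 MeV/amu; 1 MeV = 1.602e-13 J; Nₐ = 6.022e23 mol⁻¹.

Total constituent mass: 70 × 1.00728 + 103 × 1.0086649 = 174.4020847 amu
Mass defect Δm = 174.4020847 − 172.894895 = 1.5071897 amu
E_B = 1.5071897 × 931.49 = 1403.93 MeV
Per nucleus in joules: 1403.93 MeV × 1.602e-13 J/MeV = 2.2491e-10 J
Per mole: 2.2491e-10 J × 6.022e23 mol⁻¹ = 1.3544e+14 J/mol

1.35e+14 J/mol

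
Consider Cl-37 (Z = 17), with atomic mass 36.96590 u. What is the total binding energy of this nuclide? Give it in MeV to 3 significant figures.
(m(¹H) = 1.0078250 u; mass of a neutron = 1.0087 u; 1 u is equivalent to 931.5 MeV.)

With 17 protons and 20 neutrons (A = 37):
Mass of separated nucleons = 17(1.0078250) + 20(1.0087) = 17.1330250 + 20.1740 = 37.3070250 u
Δm = 37.3070250 − 36.96590 = 0.3411250 u
E_B = 0.3411250 × 931.5 = 317.758 MeV

318 MeV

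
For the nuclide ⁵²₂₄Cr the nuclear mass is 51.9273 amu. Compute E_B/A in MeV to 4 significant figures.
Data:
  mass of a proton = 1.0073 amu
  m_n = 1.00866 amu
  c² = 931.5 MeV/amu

Total constituent mass: 24 × 1.0073 + 28 × 1.00866 = 52.41768 amu
The mass defect is 52.41768 − 51.9273 = 0.49038 amu.
Binding energy = Δm·c² = 0.49038 × 931.5 MeV/amu = 456.789 MeV
Dividing by A = 52 gives 8.784 MeV per nucleon.

8.784 MeV/nucleon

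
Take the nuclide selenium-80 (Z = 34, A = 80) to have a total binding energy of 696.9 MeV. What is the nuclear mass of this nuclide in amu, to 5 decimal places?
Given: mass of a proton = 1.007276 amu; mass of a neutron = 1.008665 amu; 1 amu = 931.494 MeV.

Mass defect = 696.9 MeV / (931.494 MeV/amu) = 0.7481530 amu
Constituent mass = 34(1.007276) + 46(1.008665) = 80.645974 amu
Nuclear mass = 80.645974 − 0.7481530 = 79.8978210 amu ≈ 79.89782 amu (to 5 decimal places)

79.89782 amu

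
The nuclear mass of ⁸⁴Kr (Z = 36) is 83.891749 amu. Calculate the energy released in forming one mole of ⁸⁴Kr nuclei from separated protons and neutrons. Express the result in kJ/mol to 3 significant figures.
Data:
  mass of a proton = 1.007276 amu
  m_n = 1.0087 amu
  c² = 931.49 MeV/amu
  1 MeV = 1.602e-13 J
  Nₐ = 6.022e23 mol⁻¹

Mass of separated nucleons = 36(1.007276) + 48(1.0087) = 36.261936 + 48.4176 = 84.679536 amu
The mass defect is 84.679536 − 83.891749 = 0.787787 amu.
E_B = 0.787787 × 931.49 = 733.816 MeV
Per nucleus in joules: 733.816 MeV × 1.602e-13 J/MeV = 1.1756e-10 J
Per mole: 1.1756e-10 J × 6.022e23 mol⁻¹ = 7.0795e+13 J/mol

7.08e+10 kJ/mol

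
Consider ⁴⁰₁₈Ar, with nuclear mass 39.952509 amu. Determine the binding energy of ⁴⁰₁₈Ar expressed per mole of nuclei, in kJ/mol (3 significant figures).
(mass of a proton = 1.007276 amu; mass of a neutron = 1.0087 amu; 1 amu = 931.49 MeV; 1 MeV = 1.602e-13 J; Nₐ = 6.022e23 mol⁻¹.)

The nucleus contains 18 protons and 40 − 18 = 22 neutrons.
Mass of separated nucleons = 18(1.007276) + 22(1.0087) = 18.130968 + 22.1914 = 40.322368 amu
The mass defect is 40.322368 − 39.952509 = 0.369859 amu.
Converting to energy: 0.369859 amu × 931.49 MeV/amu = 344.520 MeV
Per nucleus in joules: 344.520 MeV × 1.602e-13 J/MeV = 5.5192e-11 J
Per mole: 5.5192e-11 J × 6.022e23 mol⁻¹ = 3.3237e+13 J/mol

3.32e+10 kJ/mol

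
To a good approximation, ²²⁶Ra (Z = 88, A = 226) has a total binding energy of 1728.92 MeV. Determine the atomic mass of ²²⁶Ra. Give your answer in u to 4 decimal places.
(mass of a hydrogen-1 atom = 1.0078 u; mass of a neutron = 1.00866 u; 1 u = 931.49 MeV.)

226.0254 u

Mass defect = 1728.92 MeV / (931.49 MeV/u) = 1.856080 u
Constituent mass = 88(1.0078) + 138(1.00866) = 227.88148 u
Atomic mass = 227.88148 − 1.856080 = 226.025400 u ≈ 226.0254 u (to 4 decimal places)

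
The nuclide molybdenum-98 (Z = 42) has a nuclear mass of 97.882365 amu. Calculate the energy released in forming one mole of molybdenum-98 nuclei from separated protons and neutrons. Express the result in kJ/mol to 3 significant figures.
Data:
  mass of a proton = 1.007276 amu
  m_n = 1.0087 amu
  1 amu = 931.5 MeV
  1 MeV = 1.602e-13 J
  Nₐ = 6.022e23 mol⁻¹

8.18e+10 kJ/mol

Σm = 42·m_p + 56·m_n = 42.305592 + 56.4872 = 98.792792 amu
Δm = 98.792792 − 97.882365 = 0.910427 amu
E_B = 0.910427 × 931.5 = 848.063 MeV
Per nucleus in joules: 848.063 MeV × 1.602e-13 J/MeV = 1.3586e-10 J
Per mole: 1.3586e-10 J × 6.022e23 mol⁻¹ = 8.1815e+13 J/mol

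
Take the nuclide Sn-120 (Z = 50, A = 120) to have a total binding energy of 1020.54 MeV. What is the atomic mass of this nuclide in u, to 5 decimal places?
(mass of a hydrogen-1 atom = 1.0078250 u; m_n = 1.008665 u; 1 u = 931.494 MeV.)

Mass defect = 1020.54 MeV / (931.494 MeV/u) = 1.0955948 u
Constituent mass = 50(1.0078250) + 70(1.008665) = 120.9978000 u
Atomic mass = 120.9978000 − 1.0955948 = 119.9022052 u ≈ 119.90221 u (to 5 decimal places)

119.90221 u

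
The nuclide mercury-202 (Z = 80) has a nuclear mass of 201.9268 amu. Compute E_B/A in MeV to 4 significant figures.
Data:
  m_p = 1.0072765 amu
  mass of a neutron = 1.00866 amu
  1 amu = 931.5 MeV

7.894 MeV/nucleon

The nucleus contains 80 protons and 202 − 80 = 122 neutrons.
Σm = 80·m_p + 122·m_n = 80.5821200 + 123.05652 = 203.6386400 amu
The mass defect is 203.6386400 − 201.9268 = 1.7118400 amu.
Converting to energy: 1.7118400 amu × 931.5 MeV/amu = 1594.58 MeV
Per nucleon: 1594.58 / 202 = 7.894 MeV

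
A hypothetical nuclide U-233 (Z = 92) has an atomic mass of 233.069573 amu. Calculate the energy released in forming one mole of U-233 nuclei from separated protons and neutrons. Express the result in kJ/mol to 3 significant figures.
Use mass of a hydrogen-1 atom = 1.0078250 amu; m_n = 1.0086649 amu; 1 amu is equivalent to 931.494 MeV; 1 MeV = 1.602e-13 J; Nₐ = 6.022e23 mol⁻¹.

Σm = 92·m(¹H) + 141·m_n = 92.7199000 + 142.2217509 = 234.9416509 amu
The mass defect is 234.9416509 − 233.069573 = 1.8720779 amu.
E_B = 1.8720779 × 931.494 = 1743.83 MeV
Per nucleus in joules: 1743.83 MeV × 1.602e-13 J/MeV = 2.7936e-10 J
Per mole: 2.7936e-10 J × 6.022e23 mol⁻¹ = 1.6823e+14 J/mol

1.68e+11 kJ/mol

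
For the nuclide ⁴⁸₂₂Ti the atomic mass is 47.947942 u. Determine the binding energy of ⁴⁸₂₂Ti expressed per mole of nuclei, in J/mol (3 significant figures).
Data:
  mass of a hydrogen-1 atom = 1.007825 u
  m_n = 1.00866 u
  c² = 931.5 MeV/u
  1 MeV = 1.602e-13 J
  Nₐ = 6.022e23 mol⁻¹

Mass of separated nucleons = 22(1.007825) + 26(1.00866) = 22.172150 + 26.22516 = 48.397310 u
Δm = 48.397310 − 47.947942 = 0.449368 u
Converting to energy: 0.449368 u × 931.5 MeV/u = 418.586 MeV
Per nucleus in joules: 418.586 MeV × 1.602e-13 J/MeV = 6.7057e-11 J
Per mole: 6.7057e-11 J × 6.022e23 mol⁻¹ = 4.0382e+13 J/mol

4.04e+13 J/mol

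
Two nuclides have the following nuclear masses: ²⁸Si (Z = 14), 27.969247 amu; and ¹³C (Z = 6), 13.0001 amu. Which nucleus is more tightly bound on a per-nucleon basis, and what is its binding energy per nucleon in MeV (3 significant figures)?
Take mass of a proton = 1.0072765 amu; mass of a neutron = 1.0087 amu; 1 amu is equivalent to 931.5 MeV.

²⁸Si: Σm = 14(1.0072765) + 14(1.0087) = 28.2236710 amu; Δm = 0.2544240 amu; E_B = 237.00 MeV; E_B/A = 8.464 MeV
¹³C: Σm = 6(1.0072765) + 7(1.0087) = 13.1045590 amu; Δm = 0.1044590 amu; E_B = 97.304 MeV; E_B/A = 7.4849 MeV
²⁸Si has the higher binding energy per nucleon, so it is the more tightly bound nucleus.

²⁸Si; 8.46 MeV/nucleon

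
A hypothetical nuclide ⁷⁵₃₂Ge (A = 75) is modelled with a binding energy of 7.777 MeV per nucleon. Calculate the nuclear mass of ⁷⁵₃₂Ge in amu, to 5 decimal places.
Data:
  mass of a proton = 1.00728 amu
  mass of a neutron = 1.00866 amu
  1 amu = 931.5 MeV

74.97917 amu

Total binding energy = 75 × 7.777 = 583.275 MeV
Mass defect = 583.275 MeV / (931.5 MeV/amu) = 0.6261675 amu
Constituent mass = 32(1.00728) + 43(1.00866) = 75.60534 amu
Nuclear mass = 75.60534 − 0.6261675 = 74.9791725 amu ≈ 74.97917 amu (to 5 decimal places)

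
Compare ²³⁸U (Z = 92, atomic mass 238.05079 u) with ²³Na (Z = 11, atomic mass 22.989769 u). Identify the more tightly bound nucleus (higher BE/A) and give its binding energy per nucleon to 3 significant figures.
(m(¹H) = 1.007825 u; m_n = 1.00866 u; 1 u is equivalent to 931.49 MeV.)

²³Na; 8.11 MeV/nucleon

²³⁸U: Σm = 92(1.007825) + 146(1.00866) = 239.984260 u; Δm = 1.933470 u; E_B = 1801.0 MeV; E_B/A = 7.567 MeV
²³Na: Σm = 11(1.007825) + 12(1.00866) = 23.189995 u; Δm = 0.200226 u; E_B = 186.51 MeV; E_B/A = 8.109 MeV
²³Na has the higher binding energy per nucleon, so it is the more tightly bound nucleus.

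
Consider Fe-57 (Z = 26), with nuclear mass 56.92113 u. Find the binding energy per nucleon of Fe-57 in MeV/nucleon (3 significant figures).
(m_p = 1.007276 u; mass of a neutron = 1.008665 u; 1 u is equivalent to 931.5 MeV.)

8.77 MeV/nucleon

Total constituent mass: 26 × 1.007276 + 31 × 1.008665 = 57.457791 u
Mass defect Δm = 57.457791 − 56.92113 = 0.536661 u
E_B = 0.536661 × 931.5 = 499.900 MeV
Dividing by A = 57 gives 8.770 MeV per nucleon.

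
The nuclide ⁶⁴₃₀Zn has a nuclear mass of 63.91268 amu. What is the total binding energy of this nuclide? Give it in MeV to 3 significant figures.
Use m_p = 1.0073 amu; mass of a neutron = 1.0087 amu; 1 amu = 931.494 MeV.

561 MeV

Σm = 30·m_p + 34·m_n = 30.2190 + 34.2958 = 64.5148 amu
Mass defect Δm = 64.5148 − 63.91268 = 0.60212 amu
E_B = 0.60212 × 931.494 = 560.871 MeV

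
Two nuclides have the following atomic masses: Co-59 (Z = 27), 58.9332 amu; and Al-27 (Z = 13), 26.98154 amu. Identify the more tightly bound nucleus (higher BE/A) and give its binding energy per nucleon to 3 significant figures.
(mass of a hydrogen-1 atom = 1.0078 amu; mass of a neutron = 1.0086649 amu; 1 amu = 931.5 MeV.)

Co-59; 8.76 MeV/nucleon

Co-59: Σm = 27(1.0078) + 32(1.0086649) = 59.4878768 amu; Δm = 0.5546768 amu; E_B = 516.68 MeV; E_B/A = 8.757 MeV
Al-27: Σm = 13(1.0078) + 14(1.0086649) = 27.2227086 amu; Δm = 0.2411686 amu; E_B = 224.65 MeV; E_B/A = 8.320 MeV
Co-59 has the higher binding energy per nucleon, so it is the more tightly bound nucleus.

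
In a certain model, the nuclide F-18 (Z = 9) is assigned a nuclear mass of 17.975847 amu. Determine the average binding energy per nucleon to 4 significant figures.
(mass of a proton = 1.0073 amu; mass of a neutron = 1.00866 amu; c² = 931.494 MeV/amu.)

With 9 protons and 9 neutrons (A = 18):
Mass of separated nucleons = 9(1.0073) + 9(1.00866) = 9.0657 + 9.07794 = 18.14364 amu
Δm = 18.14364 − 17.975847 = 0.167793 amu
E_B = 0.167793 × 931.494 = 156.298 MeV
BE/A = 156.298 MeV / 18 = 8.683 MeV/nucleon

8.683 MeV/nucleon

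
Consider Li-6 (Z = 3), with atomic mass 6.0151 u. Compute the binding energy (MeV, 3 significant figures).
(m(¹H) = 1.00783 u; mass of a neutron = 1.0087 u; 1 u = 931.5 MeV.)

32.1 MeV

Σm = 3·m(¹H) + 3·m_n = 3.02349 + 3.0261 = 6.04959 u
The mass defect is 6.04959 − 6.0151 = 0.03449 u.
Converting to energy: 0.03449 u × 931.5 MeV/u = 32.1274 MeV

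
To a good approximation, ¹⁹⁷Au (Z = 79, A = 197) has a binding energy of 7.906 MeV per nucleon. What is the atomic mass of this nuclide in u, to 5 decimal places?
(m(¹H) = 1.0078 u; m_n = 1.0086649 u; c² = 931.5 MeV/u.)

196.96664 u

Total binding energy = 197 × 7.906 = 1557.482 MeV
Mass defect = 1557.482 MeV / (931.5 MeV/u) = 1.6720150 u
Constituent mass = 79(1.0078) + 118(1.0086649) = 198.6386582 u
Atomic mass = 198.6386582 − 1.6720150 = 196.9666432 u ≈ 196.96664 u (to 5 decimal places)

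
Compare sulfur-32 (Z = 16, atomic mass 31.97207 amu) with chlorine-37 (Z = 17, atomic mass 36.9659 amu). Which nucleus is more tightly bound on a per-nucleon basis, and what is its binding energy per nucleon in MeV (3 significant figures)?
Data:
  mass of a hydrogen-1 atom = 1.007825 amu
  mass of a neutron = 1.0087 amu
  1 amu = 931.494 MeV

sulfur-32: Σm = 16(1.007825) + 16(1.0087) = 32.264400 amu; Δm = 0.292330 amu; E_B = 272.30 MeV; E_B/A = 8.509 MeV
chlorine-37: Σm = 17(1.007825) + 20(1.0087) = 37.307025 amu; Δm = 0.341125 amu; E_B = 317.76 MeV; E_B/A = 8.588 MeV
chlorine-37 has the higher binding energy per nucleon, so it is the more tightly bound nucleus.

chlorine-37; 8.59 MeV/nucleon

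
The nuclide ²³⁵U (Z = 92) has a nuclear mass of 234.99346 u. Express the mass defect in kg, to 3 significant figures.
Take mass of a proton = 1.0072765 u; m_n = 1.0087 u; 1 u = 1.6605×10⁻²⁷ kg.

3.19e-27 kg

Z = 92, so N = A − Z = 235 − 92 = 143.
Total constituent mass: 92 × 1.0072765 + 143 × 1.0087 = 236.9135380 u
The mass defect is 236.9135380 − 234.99346 = 1.9200780 u.
In SI units: 1.9200780 u × 1.6605×10⁻²⁷ kg/u = 3.1883e-27 kg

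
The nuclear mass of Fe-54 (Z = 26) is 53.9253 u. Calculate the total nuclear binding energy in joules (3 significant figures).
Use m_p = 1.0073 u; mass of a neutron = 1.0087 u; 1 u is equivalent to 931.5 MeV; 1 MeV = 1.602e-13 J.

7.58e-11 J

The nucleus contains 26 protons and 54 − 26 = 28 neutrons.
Mass of separated nucleons = 26(1.0073) + 28(1.0087) = 26.1898 + 28.2436 = 54.4334 u
Mass defect Δm = 54.4334 − 53.9253 = 0.5081 u
E_B = 0.5081 × 931.5 = 473.295 MeV
In joules: 473.295 MeV × 1.602e-13 J/MeV = 7.5822e-11 J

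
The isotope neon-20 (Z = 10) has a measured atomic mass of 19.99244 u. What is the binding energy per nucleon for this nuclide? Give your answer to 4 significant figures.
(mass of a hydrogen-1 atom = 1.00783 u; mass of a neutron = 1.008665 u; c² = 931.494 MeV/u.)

8.035 MeV/nucleon

Z = 10, so N = A − Z = 20 − 10 = 10.
Σm = 10·m(¹H) + 10·m_n = 10.07830 + 10.086650 = 20.164950 u
Δm = 20.164950 − 19.99244 = 0.172510 u
Converting to energy: 0.172510 u × 931.494 MeV/u = 160.692 MeV
Per nucleon: 160.692 / 20 = 8.035 MeV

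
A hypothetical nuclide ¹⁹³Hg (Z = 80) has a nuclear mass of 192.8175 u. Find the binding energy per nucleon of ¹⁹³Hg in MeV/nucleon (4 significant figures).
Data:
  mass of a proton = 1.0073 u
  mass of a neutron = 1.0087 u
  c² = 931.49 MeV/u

8.444 MeV/nucleon

With 80 protons and 113 neutrons (A = 193):
Mass of separated nucleons = 80(1.0073) + 113(1.0087) = 80.5840 + 113.9831 = 194.5671 u
Δm = 194.5671 − 192.8175 = 1.7496 u
Binding energy = Δm·c² = 1.7496 × 931.49 MeV/u = 1629.73 MeV
BE/A = 1629.73 MeV / 193 = 8.444 MeV/nucleon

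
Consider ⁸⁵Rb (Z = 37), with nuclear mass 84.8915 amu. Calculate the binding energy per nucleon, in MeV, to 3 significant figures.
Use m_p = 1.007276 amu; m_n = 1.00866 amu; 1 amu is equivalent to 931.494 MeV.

8.69 MeV/nucleon

The nucleus contains 37 protons and 85 − 37 = 48 neutrons.
Mass of separated nucleons = 37(1.007276) + 48(1.00866) = 37.269212 + 48.41568 = 85.684892 amu
Δm = 85.684892 − 84.8915 = 0.793392 amu
E_B = 0.793392 × 931.494 = 739.040 MeV
Dividing by A = 85 gives 8.6946 MeV per nucleon.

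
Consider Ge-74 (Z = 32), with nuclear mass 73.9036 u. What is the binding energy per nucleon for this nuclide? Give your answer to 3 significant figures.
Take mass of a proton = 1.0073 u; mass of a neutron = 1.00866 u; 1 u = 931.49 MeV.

8.73 MeV/nucleon

The nucleus contains 32 protons and 74 − 32 = 42 neutrons.
Total constituent mass: 32 × 1.0073 + 42 × 1.00866 = 74.59732 u
Δm = 74.59732 − 73.9036 = 0.69372 u
Converting to energy: 0.69372 u × 931.49 MeV/u = 646.193 MeV
Dividing by A = 74 gives 8.732 MeV per nucleon.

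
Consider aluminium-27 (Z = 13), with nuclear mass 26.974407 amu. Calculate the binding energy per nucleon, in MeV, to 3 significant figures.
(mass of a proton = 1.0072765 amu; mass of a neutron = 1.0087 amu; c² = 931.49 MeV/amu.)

8.35 MeV/nucleon

Mass of separated nucleons = 13(1.0072765) + 14(1.0087) = 13.0945945 + 14.1218 = 27.2163945 amu
Mass defect Δm = 27.2163945 − 26.974407 = 0.2419875 amu
E_B = 0.2419875 × 931.49 = 225.409 MeV
Per nucleon: 225.409 / 27 = 8.348 MeV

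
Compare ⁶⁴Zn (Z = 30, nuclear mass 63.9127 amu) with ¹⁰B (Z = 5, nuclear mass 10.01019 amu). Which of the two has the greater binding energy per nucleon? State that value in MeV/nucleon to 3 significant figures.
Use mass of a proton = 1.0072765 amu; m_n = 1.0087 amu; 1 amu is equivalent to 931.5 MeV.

⁶⁴Zn; 8.75 MeV/nucleon

⁶⁴Zn: Σm = 30(1.0072765) + 34(1.0087) = 64.5140950 amu; Δm = 0.6013950 amu; E_B = 560.20 MeV; E_B/A = 8.753 MeV
¹⁰B: Σm = 5(1.0072765) + 5(1.0087) = 10.0798825 amu; Δm = 0.0696925 amu; E_B = 64.919 MeV; E_B/A = 6.492 MeV
⁶⁴Zn has the higher binding energy per nucleon, so it is the more tightly bound nucleus.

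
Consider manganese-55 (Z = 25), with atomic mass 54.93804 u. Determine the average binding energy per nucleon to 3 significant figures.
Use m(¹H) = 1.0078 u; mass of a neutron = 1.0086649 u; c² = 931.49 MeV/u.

8.75 MeV/nucleon

Total constituent mass: 25 × 1.0078 + 30 × 1.0086649 = 55.4549470 u
Δm = 55.4549470 − 54.93804 = 0.5169070 u
E_B = 0.5169070 × 931.49 = 481.494 MeV
BE/A = 481.494 MeV / 55 = 8.754 MeV/nucleon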